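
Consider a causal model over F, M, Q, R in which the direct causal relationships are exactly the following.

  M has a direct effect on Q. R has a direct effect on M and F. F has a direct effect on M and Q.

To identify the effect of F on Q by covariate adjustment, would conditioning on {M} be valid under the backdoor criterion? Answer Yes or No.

No

Backdoor paths from F to Q (paths whose first edge points into F):
  P1: F <- R -> M -> Q
Condition 1 (no descendant of F in the set): FAILS — M is a descendant of F.
Condition 2 (every backdoor path blocked by {M}):
  P1: blocked at chain node M ∈ conditioning set.
{M} does not satisfy the backdoor criterion.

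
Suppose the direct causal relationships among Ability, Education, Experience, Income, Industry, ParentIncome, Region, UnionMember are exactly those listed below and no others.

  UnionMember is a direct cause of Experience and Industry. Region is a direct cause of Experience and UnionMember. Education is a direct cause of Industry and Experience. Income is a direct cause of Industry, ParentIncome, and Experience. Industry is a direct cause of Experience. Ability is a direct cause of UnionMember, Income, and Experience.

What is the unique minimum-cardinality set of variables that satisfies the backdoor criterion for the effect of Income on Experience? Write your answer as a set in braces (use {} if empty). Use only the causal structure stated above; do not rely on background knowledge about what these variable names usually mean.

Variables eligible for adjustment (non-descendants of Income, excluding Income and Experience): {Ability, Education, Region, UnionMember}.
Backdoor paths from Income to Experience:
  P1: Income <- Ability -> UnionMember <- Region -> Experience
  P2: Income <- Ability -> UnionMember -> Industry <- Education -> Experience
  P3: Income <- Ability -> UnionMember -> Industry -> Experience
  P4: Income <- Ability -> UnionMember -> Experience
  P5: Income <- Ability -> Experience
The empty set is not sufficient: P3 (Income <- Ability -> UnionMember -> Industry -> Experience) has no collider blocking it and no conditioned non-collider, so it is open.
Try {Ability}:
  P1: blocked at fork node Ability ∈ conditioning set.
  P2: blocked at fork node Ability ∈ conditioning set.
  P3: blocked at fork node Ability ∈ conditioning set.
  P4: blocked at fork node Ability ∈ conditioning set.
  P5: blocked at fork node Ability ∈ conditioning set.
{Ability} contains no descendant of Income and blocks every backdoor path.
No other singleton works — e.g. {Region} leaves P3 open — so {Ability} is the unique smallest valid adjustment set.

{Ability}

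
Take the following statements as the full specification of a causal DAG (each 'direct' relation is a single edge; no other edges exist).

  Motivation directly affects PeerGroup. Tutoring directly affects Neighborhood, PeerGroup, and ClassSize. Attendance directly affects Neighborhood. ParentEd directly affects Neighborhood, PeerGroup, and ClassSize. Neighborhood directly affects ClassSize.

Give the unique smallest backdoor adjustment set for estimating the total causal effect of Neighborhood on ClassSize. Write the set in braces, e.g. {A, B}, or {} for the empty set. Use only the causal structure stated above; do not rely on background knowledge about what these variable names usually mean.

Variables eligible for adjustment (non-descendants of Neighborhood, excluding Neighborhood and ClassSize): {Attendance, Motivation, ParentEd, PeerGroup, Tutoring}.
Backdoor paths from Neighborhood to ClassSize:
  P1: Neighborhood <- Tutoring -> ClassSize
  P2: Neighborhood <- Tutoring -> PeerGroup <- ParentEd -> ClassSize
  P3: Neighborhood <- ParentEd -> ClassSize
  P4: Neighborhood <- ParentEd -> PeerGroup <- Tutoring -> ClassSize
The empty set is not sufficient: P1 (Neighborhood <- Tutoring -> ClassSize) has no collider blocking it and no conditioned non-collider, so it is open.
Try {ParentEd, Tutoring}:
  P1: blocked at fork node Tutoring ∈ conditioning set.
  P2: blocked at fork node Tutoring ∈ conditioning set.
  P3: blocked at fork node ParentEd ∈ conditioning set.
  P4: blocked at fork node ParentEd ∈ conditioning set.
{ParentEd, Tutoring} contains no descendant of Neighborhood and blocks every backdoor path.
Every element of {ParentEd, Tutoring} is needed (dropping ParentEd leaves P3 open; dropping Tutoring leaves P1 open), so no proper subset is valid.
Among all size-2 subsets of the eligible variables, only {ParentEd, Tutoring} blocks every backdoor path, so it is the unique smallest valid adjustment set.

{ParentEd, Tutoring}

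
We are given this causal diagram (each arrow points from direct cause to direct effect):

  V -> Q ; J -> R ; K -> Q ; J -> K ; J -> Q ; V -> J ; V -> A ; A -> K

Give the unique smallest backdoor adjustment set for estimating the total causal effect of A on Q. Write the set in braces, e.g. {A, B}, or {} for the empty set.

Variables eligible for adjustment (non-descendants of A, excluding A and Q): {J, R, V}.
Backdoor paths from A to Q:
  P1: A <- V -> J -> K -> Q
  P2: A <- V -> J -> Q
  P3: A <- V -> Q
The empty set is not sufficient: P1 (A <- V -> J -> K -> Q) has no collider blocking it and no conditioned non-collider, so it is open.
Try {V}:
  P1: blocked at fork node V ∈ conditioning set.
  P2: blocked at fork node V ∈ conditioning set.
  P3: blocked at fork node V ∈ conditioning set.
{V} contains no descendant of A and blocks every backdoor path.
No other singleton works — e.g. {J} leaves P3 open — so {V} is the unique smallest valid adjustment set.

{V}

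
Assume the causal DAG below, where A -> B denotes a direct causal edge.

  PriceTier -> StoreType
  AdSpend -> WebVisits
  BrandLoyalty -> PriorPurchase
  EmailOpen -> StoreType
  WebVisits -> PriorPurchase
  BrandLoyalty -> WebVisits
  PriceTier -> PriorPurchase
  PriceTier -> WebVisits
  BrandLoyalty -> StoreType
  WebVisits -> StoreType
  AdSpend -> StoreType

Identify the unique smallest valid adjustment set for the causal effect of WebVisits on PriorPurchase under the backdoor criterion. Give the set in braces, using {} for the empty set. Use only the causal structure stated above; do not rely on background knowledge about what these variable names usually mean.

Variables eligible for adjustment (non-descendants of WebVisits, excluding WebVisits and PriorPurchase): {AdSpend, BrandLoyalty, EmailOpen, PriceTier}.
Backdoor paths from WebVisits to PriorPurchase:
  P1: WebVisits <- PriceTier -> PriorPurchase
  P2: WebVisits <- PriceTier -> StoreType <- BrandLoyalty -> PriorPurchase
  P3: WebVisits <- AdSpend -> StoreType <- PriceTier -> PriorPurchase
  P4: WebVisits <- AdSpend -> StoreType <- BrandLoyalty -> PriorPurchase
  P5: WebVisits <- BrandLoyalty -> PriorPurchase
  P6: WebVisits <- BrandLoyalty -> StoreType <- PriceTier -> PriorPurchase
The empty set is not sufficient: P1 (WebVisits <- PriceTier -> PriorPurchase) has no collider blocking it and no conditioned non-collider, so it is open.
Try {BrandLoyalty, PriceTier}:
  P1: blocked at fork node PriceTier ∈ conditioning set.
  P2: blocked at fork node PriceTier ∈ conditioning set.
  P3: blocked at collider StoreType (neither it nor any descendant is in the conditioning set).
  P4: blocked at collider StoreType (neither it nor any descendant is in the conditioning set).
  P5: blocked at fork node BrandLoyalty ∈ conditioning set.
  P6: blocked at fork node BrandLoyalty ∈ conditioning set.
{BrandLoyalty, PriceTier} contains no descendant of WebVisits and blocks every backdoor path.
Every element of {BrandLoyalty, PriceTier} is needed (dropping BrandLoyalty leaves P5 open; dropping PriceTier leaves P1 open), so no proper subset is valid.
Among all size-2 subsets of the eligible variables, only {BrandLoyalty, PriceTier} blocks every backdoor path, so it is the unique smallest valid adjustment set.

{BrandLoyalty, PriceTier}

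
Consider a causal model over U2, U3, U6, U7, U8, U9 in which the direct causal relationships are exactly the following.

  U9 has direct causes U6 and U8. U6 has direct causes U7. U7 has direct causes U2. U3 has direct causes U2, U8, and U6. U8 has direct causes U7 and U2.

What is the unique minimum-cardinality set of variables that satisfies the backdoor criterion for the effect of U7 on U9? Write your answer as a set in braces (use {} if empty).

Variables eligible for adjustment (non-descendants of U7, excluding U7 and U9): {U2}.
Backdoor paths from U7 to U9:
  P1: U7 <- U2 -> U8 -> U9
  P2: U7 <- U2 -> U8 -> U3 <- U6 -> U9
  P3: U7 <- U2 -> U3 <- U8 -> U9
  P4: U7 <- U2 -> U3 <- U6 -> U9
The empty set is not sufficient: P1 (U7 <- U2 -> U8 -> U9) has no collider blocking it and no conditioned non-collider, so it is open.
Try {U2}:
  P1: blocked at fork node U2 ∈ conditioning set.
  P2: blocked at fork node U2 ∈ conditioning set.
  P3: blocked at fork node U2 ∈ conditioning set.
  P4: blocked at fork node U2 ∈ conditioning set.
{U2} contains no descendant of U7 and blocks every backdoor path.
{U2} is the unique smallest valid adjustment set.

{U2}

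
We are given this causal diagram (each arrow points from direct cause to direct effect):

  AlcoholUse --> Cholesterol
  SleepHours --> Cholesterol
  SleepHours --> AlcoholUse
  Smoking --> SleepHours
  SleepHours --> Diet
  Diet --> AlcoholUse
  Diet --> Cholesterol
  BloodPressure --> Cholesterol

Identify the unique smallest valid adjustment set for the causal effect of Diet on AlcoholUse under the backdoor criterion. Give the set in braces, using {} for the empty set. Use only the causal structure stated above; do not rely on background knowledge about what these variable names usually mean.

Variables eligible for adjustment (non-descendants of Diet, excluding Diet and AlcoholUse): {BloodPressure, SleepHours, Smoking}.
Backdoor paths from Diet to AlcoholUse:
  P1: Diet <- SleepHours -> AlcoholUse
  P2: Diet <- SleepHours -> Cholesterol <- AlcoholUse
The empty set is not sufficient: P1 (Diet <- SleepHours -> AlcoholUse) has no collider blocking it and no conditioned non-collider, so it is open.
Try {SleepHours}:
  P1: blocked at fork node SleepHours ∈ conditioning set.
  P2: blocked at fork node SleepHours ∈ conditioning set.
{SleepHours} contains no descendant of Diet and blocks every backdoor path.
No other singleton works — e.g. {Smoking} leaves P1 open — so {SleepHours} is the unique smallest valid adjustment set.

{SleepHours}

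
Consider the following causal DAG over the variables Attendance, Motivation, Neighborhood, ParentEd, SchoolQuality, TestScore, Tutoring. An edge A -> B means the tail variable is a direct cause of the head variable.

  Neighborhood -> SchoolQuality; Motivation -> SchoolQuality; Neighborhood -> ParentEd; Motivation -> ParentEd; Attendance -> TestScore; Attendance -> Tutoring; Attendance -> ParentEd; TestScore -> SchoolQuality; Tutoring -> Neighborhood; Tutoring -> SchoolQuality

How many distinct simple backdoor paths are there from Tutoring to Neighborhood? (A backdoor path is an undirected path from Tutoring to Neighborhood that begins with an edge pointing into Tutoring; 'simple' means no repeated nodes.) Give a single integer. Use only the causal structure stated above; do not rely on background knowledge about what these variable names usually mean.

4

A backdoor path from Tutoring to Neighborhood is any simple undirected path whose first edge points into Tutoring (i.e. leaves Tutoring via a parent).
Parents of Tutoring: {Attendance}.
Enumerating:
  P1: Tutoring <- Attendance -> TestScore -> SchoolQuality <- Motivation -> ParentEd <- Neighborhood
  P2: Tutoring <- Attendance -> TestScore -> SchoolQuality <- Neighborhood
  P3: Tutoring <- Attendance -> ParentEd <- Motivation -> SchoolQuality <- Neighborhood
  P4: Tutoring <- Attendance -> ParentEd <- Neighborhood
That exhausts the simple backdoor paths. Count: 4.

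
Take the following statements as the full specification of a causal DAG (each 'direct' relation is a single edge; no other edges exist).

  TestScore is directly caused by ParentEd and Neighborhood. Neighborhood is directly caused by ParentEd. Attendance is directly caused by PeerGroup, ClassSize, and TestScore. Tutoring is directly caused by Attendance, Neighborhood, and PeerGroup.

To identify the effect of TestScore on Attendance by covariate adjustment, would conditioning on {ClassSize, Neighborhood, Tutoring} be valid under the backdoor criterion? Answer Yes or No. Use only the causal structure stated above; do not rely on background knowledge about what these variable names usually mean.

No

Backdoor paths from TestScore to Attendance (paths whose first edge points into TestScore):
  P1: TestScore <- ParentEd -> Neighborhood -> Tutoring <- PeerGroup -> Attendance
  P2: TestScore <- ParentEd -> Neighborhood -> Tutoring <- Attendance
  P3: TestScore <- Neighborhood -> Tutoring <- PeerGroup -> Attendance
  P4: TestScore <- Neighborhood -> Tutoring <- Attendance
Condition 1 (no descendant of TestScore in the set): FAILS — Tutoring is a descendant of TestScore.
Condition 2 (every backdoor path blocked by {ClassSize, Neighborhood, Tutoring}):
  P1: blocked at chain node Neighborhood ∈ conditioning set.
  P2: blocked at chain node Neighborhood ∈ conditioning set.
  P3: blocked at fork node Neighborhood ∈ conditioning set.
  P4: blocked at fork node Neighborhood ∈ conditioning set.
{ClassSize, Neighborhood, Tutoring} does not satisfy the backdoor criterion.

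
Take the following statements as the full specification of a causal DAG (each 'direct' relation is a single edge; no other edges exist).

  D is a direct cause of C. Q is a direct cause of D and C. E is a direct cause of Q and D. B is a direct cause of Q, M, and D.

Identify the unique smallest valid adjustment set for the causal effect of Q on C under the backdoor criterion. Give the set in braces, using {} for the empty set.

Variables eligible for adjustment (non-descendants of Q, excluding Q and C): {B, E, M}.
Backdoor paths from Q to C:
  P1: Q <- E -> D -> C
  P2: Q <- B -> D -> C
The empty set is not sufficient: P1 (Q <- E -> D -> C) has no collider blocking it and no conditioned non-collider, so it is open.
Try {B, E}:
  P1: blocked at fork node E ∈ conditioning set.
  P2: blocked at fork node B ∈ conditioning set.
{B, E} contains no descendant of Q and blocks every backdoor path.
Every element of {B, E} is needed (dropping B leaves P2 open; dropping E leaves P1 open), so no proper subset is valid.
Among all size-2 subsets of the eligible variables, only {B, E} blocks every backdoor path, so it is the unique smallest valid adjustment set.

{B, E}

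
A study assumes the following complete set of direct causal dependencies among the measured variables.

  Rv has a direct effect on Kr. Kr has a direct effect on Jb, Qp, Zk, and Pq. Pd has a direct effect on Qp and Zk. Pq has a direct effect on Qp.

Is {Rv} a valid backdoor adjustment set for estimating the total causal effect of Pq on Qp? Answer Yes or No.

No

Backdoor paths from Pq to Qp (paths whose first edge points into Pq):
  P1: Pq <- Kr -> Qp
  P2: Pq <- Kr -> Zk <- Pd -> Qp
Condition 1 (no descendant of Pq in the set): holds — descendants of Pq are {Qp}; none are in {Rv}.
Condition 2 (every backdoor path blocked by {Rv}):
  P1: open — no interior node is in the conditioning set.
  P2: blocked at collider Zk (neither it nor any descendant is in the conditioning set).
{Rv} does not satisfy the backdoor criterion.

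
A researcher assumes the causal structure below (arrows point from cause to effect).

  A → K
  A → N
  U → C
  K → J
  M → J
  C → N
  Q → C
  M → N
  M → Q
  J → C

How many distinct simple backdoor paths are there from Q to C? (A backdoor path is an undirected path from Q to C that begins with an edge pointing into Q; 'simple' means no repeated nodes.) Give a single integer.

4

A backdoor path from Q to C is any simple undirected path whose first edge points into Q (i.e. leaves Q via a parent).
Parents of Q: {M}.
Enumerating:
  P1: Q <- M -> J <- K <- A -> N <- C
  P2: Q <- M -> J -> C
  P3: Q <- M -> N <- A -> K -> J -> C
  P4: Q <- M -> N <- C
That exhausts the simple backdoor paths. Count: 4.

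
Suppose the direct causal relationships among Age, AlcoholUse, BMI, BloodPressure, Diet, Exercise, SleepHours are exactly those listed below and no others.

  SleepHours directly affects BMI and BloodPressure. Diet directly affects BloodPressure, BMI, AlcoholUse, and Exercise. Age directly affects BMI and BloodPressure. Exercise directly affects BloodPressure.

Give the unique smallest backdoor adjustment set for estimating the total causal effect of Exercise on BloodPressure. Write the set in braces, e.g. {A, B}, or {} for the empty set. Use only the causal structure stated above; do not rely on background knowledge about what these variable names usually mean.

Variables eligible for adjustment (non-descendants of Exercise, excluding Exercise and BloodPressure): {Age, AlcoholUse, BMI, Diet, SleepHours}.
Backdoor paths from Exercise to BloodPressure:
  P1: Exercise <- Diet -> BMI <- Age -> BloodPressure
  P2: Exercise <- Diet -> BMI <- SleepHours -> BloodPressure
  P3: Exercise <- Diet -> BloodPressure
The empty set is not sufficient: P3 (Exercise <- Diet -> BloodPressure) has no collider blocking it and no conditioned non-collider, so it is open.
Try {Diet}:
  P1: blocked at fork node Diet ∈ conditioning set.
  P2: blocked at fork node Diet ∈ conditioning set.
  P3: blocked at fork node Diet ∈ conditioning set.
{Diet} contains no descendant of Exercise and blocks every backdoor path.
No other singleton works — e.g. {Age} leaves P3 open — so {Diet} is the unique smallest valid adjustment set.

{Diet}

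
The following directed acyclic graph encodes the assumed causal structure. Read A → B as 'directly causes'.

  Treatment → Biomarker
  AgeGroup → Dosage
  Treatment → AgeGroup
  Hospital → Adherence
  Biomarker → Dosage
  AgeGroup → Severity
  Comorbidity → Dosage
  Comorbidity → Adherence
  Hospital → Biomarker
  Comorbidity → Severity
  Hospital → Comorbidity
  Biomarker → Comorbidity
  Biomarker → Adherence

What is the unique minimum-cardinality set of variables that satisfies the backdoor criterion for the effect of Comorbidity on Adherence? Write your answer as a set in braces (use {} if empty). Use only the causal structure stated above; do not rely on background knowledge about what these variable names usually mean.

{Biomarker, Hospital}

Variables eligible for adjustment (non-descendants of Comorbidity, excluding Comorbidity and Adherence): {AgeGroup, Biomarker, Hospital, Treatment}.
Backdoor paths from Comorbidity to Adherence:
  P1: Comorbidity <- Hospital -> Biomarker -> Adherence
  P2: Comorbidity <- Hospital -> Adherence
  P3: Comorbidity <- Biomarker <- Hospital -> Adherence
  P4: Comorbidity <- Biomarker -> Adherence
The empty set is not sufficient: P1 (Comorbidity <- Hospital -> Biomarker -> Adherence) has no collider blocking it and no conditioned non-collider, so it is open.
Try {Biomarker, Hospital}:
  P1: blocked at fork node Hospital ∈ conditioning set.
  P2: blocked at fork node Hospital ∈ conditioning set.
  P3: blocked at chain node Biomarker ∈ conditioning set.
  P4: blocked at fork node Biomarker ∈ conditioning set.
{Biomarker, Hospital} contains no descendant of Comorbidity and blocks every backdoor path.
Every element of {Biomarker, Hospital} is needed (dropping Biomarker leaves P4 open; dropping Hospital leaves P2 open), so no proper subset is valid.
Among all size-2 subsets of the eligible variables, only {Biomarker, Hospital} blocks every backdoor path, so it is the unique smallest valid adjustment set.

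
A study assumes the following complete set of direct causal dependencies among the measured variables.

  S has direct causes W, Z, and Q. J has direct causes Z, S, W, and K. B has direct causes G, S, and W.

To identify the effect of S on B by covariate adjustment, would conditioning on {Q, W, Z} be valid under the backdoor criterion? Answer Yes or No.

Backdoor paths from S to B (paths whose first edge points into S):
  P1: S <- W -> B
  P2: S <- Z -> J <- W -> B
Condition 1 (no descendant of S in the set): holds — descendants of S are {B, J}; none are in {Q, W, Z}.
Condition 2 (every backdoor path blocked by {Q, W, Z}):
  P1: blocked at fork node W ∈ conditioning set.
  P2: blocked at fork node Z ∈ conditioning set.
{Q, W, Z} satisfies the backdoor criterion.

Yes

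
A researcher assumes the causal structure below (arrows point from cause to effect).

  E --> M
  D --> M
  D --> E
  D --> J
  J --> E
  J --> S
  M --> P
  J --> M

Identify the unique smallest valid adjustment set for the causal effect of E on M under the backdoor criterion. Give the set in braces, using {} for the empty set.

Variables eligible for adjustment (non-descendants of E, excluding E and M): {D, J, S}.
Backdoor paths from E to M:
  P1: E <- D -> J -> M
  P2: E <- D -> M
  P3: E <- J <- D -> M
  P4: E <- J -> M
The empty set is not sufficient: P1 (E <- D -> J -> M) has no collider blocking it and no conditioned non-collider, so it is open.
Try {D, J}:
  P1: blocked at fork node D ∈ conditioning set.
  P2: blocked at fork node D ∈ conditioning set.
  P3: blocked at chain node J ∈ conditioning set.
  P4: blocked at fork node J ∈ conditioning set.
{D, J} contains no descendant of E and blocks every backdoor path.
Every element of {D, J} is needed (dropping D leaves P2 open; dropping J leaves P4 open), so no proper subset is valid.
Among all size-2 subsets of the eligible variables, only {D, J} blocks every backdoor path, so it is the unique smallest valid adjustment set.

{D, J}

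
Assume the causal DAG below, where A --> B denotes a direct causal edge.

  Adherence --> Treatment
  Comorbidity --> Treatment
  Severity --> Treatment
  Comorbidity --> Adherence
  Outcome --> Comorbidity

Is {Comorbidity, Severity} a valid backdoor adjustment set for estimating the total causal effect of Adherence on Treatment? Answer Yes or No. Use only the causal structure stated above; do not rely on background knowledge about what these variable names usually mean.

Backdoor paths from Adherence to Treatment (paths whose first edge points into Adherence):
  P1: Adherence <- Comorbidity -> Treatment
Condition 1 (no descendant of Adherence in the set): holds — descendants of Adherence are {Treatment}; none are in {Comorbidity, Severity}.
Condition 2 (every backdoor path blocked by {Comorbidity, Severity}):
  P1: blocked at fork node Comorbidity ∈ conditioning set.
{Comorbidity, Severity} satisfies the backdoor criterion.

Yes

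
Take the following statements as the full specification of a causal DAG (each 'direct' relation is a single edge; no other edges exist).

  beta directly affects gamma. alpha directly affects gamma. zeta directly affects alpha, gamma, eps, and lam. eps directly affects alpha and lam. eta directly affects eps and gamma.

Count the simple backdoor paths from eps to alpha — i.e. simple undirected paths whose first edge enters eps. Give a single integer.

A backdoor path from eps to alpha is any simple undirected path whose first edge points into eps (i.e. leaves eps via a parent).
Parents of eps: {eta, zeta}.
Enumerating:
  P1: eps <- zeta -> alpha
  P2: eps <- zeta -> gamma <- alpha
  P3: eps <- eta -> gamma <- zeta -> alpha
  P4: eps <- eta -> gamma <- alpha
That exhausts the simple backdoor paths. Count: 4.

4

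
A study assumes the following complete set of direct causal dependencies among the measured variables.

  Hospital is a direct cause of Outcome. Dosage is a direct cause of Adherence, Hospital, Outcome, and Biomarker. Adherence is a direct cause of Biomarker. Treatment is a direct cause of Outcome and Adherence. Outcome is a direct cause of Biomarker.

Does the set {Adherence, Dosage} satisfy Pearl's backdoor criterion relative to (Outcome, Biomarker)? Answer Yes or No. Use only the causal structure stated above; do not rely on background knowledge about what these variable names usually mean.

Backdoor paths from Outcome to Biomarker (paths whose first edge points into Outcome):
  P1: Outcome <- Dosage -> Adherence -> Biomarker
  P2: Outcome <- Dosage -> Biomarker
  P3: Outcome <- Treatment -> Adherence <- Dosage -> Biomarker
  P4: Outcome <- Treatment -> Adherence -> Biomarker
  P5: Outcome <- Hospital <- Dosage -> Adherence -> Biomarker
  P6: Outcome <- Hospital <- Dosage -> Biomarker
Condition 1 (no descendant of Outcome in the set): holds — descendants of Outcome are {Biomarker}; none are in {Adherence, Dosage}.
Condition 2 (every backdoor path blocked by {Adherence, Dosage}):
  P1: blocked at fork node Dosage ∈ conditioning set.
  P2: blocked at fork node Dosage ∈ conditioning set.
  P3: blocked at fork node Dosage ∈ conditioning set.
  P4: blocked at chain node Adherence ∈ conditioning set.
  P5: blocked at fork node Dosage ∈ conditioning set.
  P6: blocked at fork node Dosage ∈ conditioning set.
{Adherence, Dosage} satisfies the backdoor criterion.

Yes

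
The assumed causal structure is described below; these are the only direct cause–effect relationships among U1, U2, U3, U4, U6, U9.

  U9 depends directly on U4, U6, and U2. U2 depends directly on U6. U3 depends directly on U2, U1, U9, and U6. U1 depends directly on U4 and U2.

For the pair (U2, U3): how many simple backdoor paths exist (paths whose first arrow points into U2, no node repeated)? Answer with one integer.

A backdoor path from U2 to U3 is any simple undirected path whose first edge points into U2 (i.e. leaves U2 via a parent).
Parents of U2: {U6}.
Enumerating:
  P1: U2 <- U6 -> U9 <- U4 -> U1 -> U3
  P2: U2 <- U6 -> U9 -> U3
  P3: U2 <- U6 -> U3
That exhausts the simple backdoor paths. Count: 3.

3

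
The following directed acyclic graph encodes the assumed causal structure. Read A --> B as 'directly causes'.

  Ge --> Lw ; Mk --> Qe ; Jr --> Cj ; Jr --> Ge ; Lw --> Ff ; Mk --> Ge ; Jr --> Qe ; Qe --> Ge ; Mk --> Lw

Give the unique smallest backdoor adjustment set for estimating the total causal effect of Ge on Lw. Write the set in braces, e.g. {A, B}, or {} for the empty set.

{Mk}

Variables eligible for adjustment (non-descendants of Ge, excluding Ge and Lw): {Cj, Jr, Mk, Qe}.
Backdoor paths from Ge to Lw:
  P1: Ge <- Jr -> Qe <- Mk -> Lw
  P2: Ge <- Mk -> Lw
  P3: Ge <- Qe <- Mk -> Lw
The empty set is not sufficient: P2 (Ge <- Mk -> Lw) has no collider blocking it and no conditioned non-collider, so it is open.
Try {Mk}:
  P1: blocked at collider Qe (neither it nor any descendant is in the conditioning set).
  P2: blocked at fork node Mk ∈ conditioning set.
  P3: blocked at fork node Mk ∈ conditioning set.
{Mk} contains no descendant of Ge and blocks every backdoor path.
No other singleton works — e.g. {Jr} leaves P2 open — so {Mk} is the unique smallest valid adjustment set.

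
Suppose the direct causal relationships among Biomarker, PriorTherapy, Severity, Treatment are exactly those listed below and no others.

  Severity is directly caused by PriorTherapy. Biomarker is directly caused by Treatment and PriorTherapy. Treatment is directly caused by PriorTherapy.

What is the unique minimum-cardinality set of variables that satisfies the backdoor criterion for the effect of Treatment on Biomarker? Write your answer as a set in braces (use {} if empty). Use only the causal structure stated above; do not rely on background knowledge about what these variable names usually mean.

{PriorTherapy}

Variables eligible for adjustment (non-descendants of Treatment, excluding Treatment and Biomarker): {PriorTherapy, Severity}.
Backdoor paths from Treatment to Biomarker:
  P1: Treatment <- PriorTherapy -> Biomarker
The empty set is not sufficient: P1 (Treatment <- PriorTherapy -> Biomarker) has no collider blocking it and no conditioned non-collider, so it is open.
Try {PriorTherapy}:
  P1: blocked at fork node PriorTherapy ∈ conditioning set.
{PriorTherapy} contains no descendant of Treatment and blocks every backdoor path.
No other singleton works — e.g. {Severity} leaves P1 open — so {PriorTherapy} is the unique smallest valid adjustment set.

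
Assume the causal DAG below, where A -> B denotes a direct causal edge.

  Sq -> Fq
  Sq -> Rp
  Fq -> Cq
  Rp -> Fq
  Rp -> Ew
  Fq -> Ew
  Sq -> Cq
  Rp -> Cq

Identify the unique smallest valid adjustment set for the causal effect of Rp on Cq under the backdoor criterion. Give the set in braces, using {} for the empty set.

Variables eligible for adjustment (non-descendants of Rp, excluding Rp and Cq): {Sq}.
Backdoor paths from Rp to Cq:
  P1: Rp <- Sq -> Fq -> Cq
  P2: Rp <- Sq -> Cq
The empty set is not sufficient: P1 (Rp <- Sq -> Fq -> Cq) has no collider blocking it and no conditioned non-collider, so it is open.
Try {Sq}:
  P1: blocked at fork node Sq ∈ conditioning set.
  P2: blocked at fork node Sq ∈ conditioning set.
{Sq} contains no descendant of Rp and blocks every backdoor path.
{Sq} is the unique smallest valid adjustment set.

{Sq}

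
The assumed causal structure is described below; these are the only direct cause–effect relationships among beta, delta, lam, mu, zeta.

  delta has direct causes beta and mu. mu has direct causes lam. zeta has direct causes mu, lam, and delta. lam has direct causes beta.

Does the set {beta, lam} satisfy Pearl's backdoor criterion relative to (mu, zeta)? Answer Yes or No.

Yes

Backdoor paths from mu to zeta (paths whose first edge points into mu):
  P1: mu <- lam <- beta -> delta -> zeta
  P2: mu <- lam -> zeta
Condition 1 (no descendant of mu in the set): holds — descendants of mu are {delta, zeta}; none are in {beta, lam}.
Condition 2 (every backdoor path blocked by {beta, lam}):
  P1: blocked at chain node lam ∈ conditioning set.
  P2: blocked at fork node lam ∈ conditioning set.
{beta, lam} satisfies the backdoor criterion.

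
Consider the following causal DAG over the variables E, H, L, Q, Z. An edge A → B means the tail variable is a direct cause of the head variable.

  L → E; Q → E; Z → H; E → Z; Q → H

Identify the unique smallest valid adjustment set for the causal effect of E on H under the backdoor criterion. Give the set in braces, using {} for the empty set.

{Q}

Variables eligible for adjustment (non-descendants of E, excluding E and H): {L, Q}.
Backdoor paths from E to H:
  P1: E <- Q -> H
The empty set is not sufficient: P1 (E <- Q -> H) has no collider blocking it and no conditioned non-collider, so it is open.
Try {Q}:
  P1: blocked at fork node Q ∈ conditioning set.
{Q} contains no descendant of E and blocks every backdoor path.
No other singleton works — e.g. {L} leaves P1 open — so {Q} is the unique smallest valid adjustment set.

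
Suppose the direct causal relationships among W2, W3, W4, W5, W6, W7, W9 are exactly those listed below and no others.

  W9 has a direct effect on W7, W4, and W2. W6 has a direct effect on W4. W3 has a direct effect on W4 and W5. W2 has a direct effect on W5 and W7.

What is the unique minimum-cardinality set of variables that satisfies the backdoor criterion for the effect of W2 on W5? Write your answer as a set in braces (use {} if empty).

{}

Variables eligible for adjustment (non-descendants of W2, excluding W2 and W5): {W3, W4, W6, W9}.
Backdoor paths from W2 to W5:
  P1: W2 <- W9 -> W4 <- W3 -> W5
Each backdoor path contains an unconditioned collider, so every path is already blocked with the empty conditioning set:
  P1: blocked at collider W4 (neither it nor any descendant is in the conditioning set).
The empty set is therefore the unique smallest valid set.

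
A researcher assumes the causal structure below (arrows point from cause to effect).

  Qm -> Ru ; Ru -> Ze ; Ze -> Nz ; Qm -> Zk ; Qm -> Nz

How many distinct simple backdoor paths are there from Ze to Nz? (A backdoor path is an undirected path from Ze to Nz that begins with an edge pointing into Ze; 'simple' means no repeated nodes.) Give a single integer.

1

A backdoor path from Ze to Nz is any simple undirected path whose first edge points into Ze (i.e. leaves Ze via a parent).
Parents of Ze: {Ru}.
Enumerating:
  P1: Ze <- Ru <- Qm -> Nz
That exhausts the simple backdoor paths. Count: 1.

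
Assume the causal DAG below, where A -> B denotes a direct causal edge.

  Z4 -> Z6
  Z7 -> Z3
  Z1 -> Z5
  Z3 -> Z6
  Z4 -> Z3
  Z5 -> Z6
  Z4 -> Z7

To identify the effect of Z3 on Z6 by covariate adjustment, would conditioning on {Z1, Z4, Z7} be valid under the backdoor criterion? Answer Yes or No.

Yes

Backdoor paths from Z3 to Z6 (paths whose first edge points into Z3):
  P1: Z3 <- Z4 -> Z6
  P2: Z3 <- Z7 <- Z4 -> Z6
Condition 1 (no descendant of Z3 in the set): holds — descendants of Z3 are {Z6}; none are in {Z1, Z4, Z7}.
Condition 2 (every backdoor path blocked by {Z1, Z4, Z7}):
  P1: blocked at fork node Z4 ∈ conditioning set.
  P2: blocked at chain node Z7 ∈ conditioning set.
{Z1, Z4, Z7} satisfies the backdoor criterion.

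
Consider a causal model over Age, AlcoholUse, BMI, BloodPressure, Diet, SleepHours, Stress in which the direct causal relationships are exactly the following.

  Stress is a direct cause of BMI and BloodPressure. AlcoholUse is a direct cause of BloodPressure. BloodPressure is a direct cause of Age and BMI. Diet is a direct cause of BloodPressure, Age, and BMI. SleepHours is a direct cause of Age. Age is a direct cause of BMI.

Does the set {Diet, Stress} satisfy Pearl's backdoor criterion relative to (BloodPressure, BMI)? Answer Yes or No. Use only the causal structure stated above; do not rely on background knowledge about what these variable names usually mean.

Backdoor paths from BloodPressure to BMI (paths whose first edge points into BloodPressure):
  P1: BloodPressure <- Diet -> Age -> BMI
  P2: BloodPressure <- Diet -> BMI
  P3: BloodPressure <- Stress -> BMI
Condition 1 (no descendant of BloodPressure in the set): holds — descendants of BloodPressure are {Age, BMI}; none are in {Diet, Stress}.
Condition 2 (every backdoor path blocked by {Diet, Stress}):
  P1: blocked at fork node Diet ∈ conditioning set.
  P2: blocked at fork node Diet ∈ conditioning set.
  P3: blocked at fork node Stress ∈ conditioning set.
{Diet, Stress} satisfies the backdoor criterion.

Yes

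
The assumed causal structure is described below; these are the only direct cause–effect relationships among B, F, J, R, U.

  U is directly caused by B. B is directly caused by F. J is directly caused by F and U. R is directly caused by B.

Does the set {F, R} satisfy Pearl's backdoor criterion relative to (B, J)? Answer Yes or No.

No

Backdoor paths from B to J (paths whose first edge points into B):
  P1: B <- F -> J
Condition 1 (no descendant of B in the set): FAILS — R is a descendant of B.
Condition 2 (every backdoor path blocked by {F, R}):
  P1: blocked at fork node F ∈ conditioning set.
{F, R} does not satisfy the backdoor criterion.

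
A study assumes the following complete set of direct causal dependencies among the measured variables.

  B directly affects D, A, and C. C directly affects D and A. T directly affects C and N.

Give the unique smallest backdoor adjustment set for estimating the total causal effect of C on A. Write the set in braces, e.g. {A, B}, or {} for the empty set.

{B}

Variables eligible for adjustment (non-descendants of C, excluding C and A): {B, N, T}.
Backdoor paths from C to A:
  P1: C <- B -> A
The empty set is not sufficient: P1 (C <- B -> A) has no collider blocking it and no conditioned non-collider, so it is open.
Try {B}:
  P1: blocked at fork node B ∈ conditioning set.
{B} contains no descendant of C and blocks every backdoor path.
No other singleton works — e.g. {T} leaves P1 open — so {B} is the unique smallest valid adjustment set.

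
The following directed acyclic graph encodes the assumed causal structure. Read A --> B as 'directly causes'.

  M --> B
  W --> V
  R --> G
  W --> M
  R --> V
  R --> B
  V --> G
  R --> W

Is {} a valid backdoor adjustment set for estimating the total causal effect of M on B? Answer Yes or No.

Backdoor paths from M to B (paths whose first edge points into M):
  P1: M <- W <- R -> B
  P2: M <- W -> V <- R -> B
  P3: M <- W -> V -> G <- R -> B
Condition 1 (no descendant of M in the set): holds — descendants of M are {B}; none are in {}.
Condition 2 (every backdoor path blocked by {}):
  P1: open — no interior node is in the conditioning set.
  P2: blocked at collider V (neither it nor any descendant is in the conditioning set).
  P3: blocked at collider G (neither it nor any descendant is in the conditioning set).
{} does not satisfy the backdoor criterion.

No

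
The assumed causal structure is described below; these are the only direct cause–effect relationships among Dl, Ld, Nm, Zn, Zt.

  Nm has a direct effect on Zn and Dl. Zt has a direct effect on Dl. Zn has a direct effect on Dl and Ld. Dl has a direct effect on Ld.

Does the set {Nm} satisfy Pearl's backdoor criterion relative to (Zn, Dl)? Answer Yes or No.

Yes

Backdoor paths from Zn to Dl (paths whose first edge points into Zn):
  P1: Zn <- Nm -> Dl
Condition 1 (no descendant of Zn in the set): holds — descendants of Zn are {Dl, Ld}; none are in {Nm}.
Condition 2 (every backdoor path blocked by {Nm}):
  P1: blocked at fork node Nm ∈ conditioning set.
{Nm} satisfies the backdoor criterion.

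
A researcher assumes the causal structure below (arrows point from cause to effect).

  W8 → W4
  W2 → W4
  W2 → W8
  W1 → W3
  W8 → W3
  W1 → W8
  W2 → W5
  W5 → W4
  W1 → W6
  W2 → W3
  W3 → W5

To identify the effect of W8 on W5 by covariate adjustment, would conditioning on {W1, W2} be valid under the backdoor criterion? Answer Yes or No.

Backdoor paths from W8 to W5 (paths whose first edge points into W8):
  P1: W8 <- W1 -> W3 <- W2 -> W5
  P2: W8 <- W1 -> W3 <- W2 -> W4 <- W5
  P3: W8 <- W1 -> W3 -> W5
  P4: W8 <- W2 -> W3 -> W5
  P5: W8 <- W2 -> W5
  P6: W8 <- W2 -> W4 <- W5
Condition 1 (no descendant of W8 in the set): holds — descendants of W8 are {W3, W4, W5}; none are in {W1, W2}.
Condition 2 (every backdoor path blocked by {W1, W2}):
  P1: blocked at fork node W1 ∈ conditioning set.
  P2: blocked at fork node W1 ∈ conditioning set.
  P3: blocked at fork node W1 ∈ conditioning set.
  P4: blocked at fork node W2 ∈ conditioning set.
  P5: blocked at fork node W2 ∈ conditioning set.
  P6: blocked at fork node W2 ∈ conditioning set.
{W1, W2} satisfies the backdoor criterion.

Yes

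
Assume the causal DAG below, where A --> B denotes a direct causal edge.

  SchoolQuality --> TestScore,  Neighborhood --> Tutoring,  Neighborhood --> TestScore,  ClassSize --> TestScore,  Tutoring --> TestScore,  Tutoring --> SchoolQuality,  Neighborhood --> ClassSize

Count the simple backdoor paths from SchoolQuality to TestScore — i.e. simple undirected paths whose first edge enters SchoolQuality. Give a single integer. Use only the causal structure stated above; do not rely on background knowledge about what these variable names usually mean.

3

A backdoor path from SchoolQuality to TestScore is any simple undirected path whose first edge points into SchoolQuality (i.e. leaves SchoolQuality via a parent).
Parents of SchoolQuality: {Tutoring}.
Enumerating:
  P1: SchoolQuality <- Tutoring <- Neighborhood -> ClassSize -> TestScore
  P2: SchoolQuality <- Tutoring <- Neighborhood -> TestScore
  P3: SchoolQuality <- Tutoring -> TestScore
That exhausts the simple backdoor paths. Count: 3.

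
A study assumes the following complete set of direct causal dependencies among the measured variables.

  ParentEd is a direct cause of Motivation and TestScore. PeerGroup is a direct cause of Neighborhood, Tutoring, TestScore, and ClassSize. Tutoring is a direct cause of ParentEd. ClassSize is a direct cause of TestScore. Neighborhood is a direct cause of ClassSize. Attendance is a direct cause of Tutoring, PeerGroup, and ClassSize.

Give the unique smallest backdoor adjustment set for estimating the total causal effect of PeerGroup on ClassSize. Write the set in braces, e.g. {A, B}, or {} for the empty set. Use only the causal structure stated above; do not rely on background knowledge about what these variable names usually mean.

Variables eligible for adjustment (non-descendants of PeerGroup, excluding PeerGroup and ClassSize): {Attendance}.
Backdoor paths from PeerGroup to ClassSize:
  P1: PeerGroup <- Attendance -> ClassSize
  P2: PeerGroup <- Attendance -> Tutoring -> ParentEd -> TestScore <- ClassSize
The empty set is not sufficient: P1 (PeerGroup <- Attendance -> ClassSize) has no collider blocking it and no conditioned non-collider, so it is open.
Try {Attendance}:
  P1: blocked at fork node Attendance ∈ conditioning set.
  P2: blocked at fork node Attendance ∈ conditioning set.
{Attendance} contains no descendant of PeerGroup and blocks every backdoor path.
{Attendance} is the unique smallest valid adjustment set.

{Attendance}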